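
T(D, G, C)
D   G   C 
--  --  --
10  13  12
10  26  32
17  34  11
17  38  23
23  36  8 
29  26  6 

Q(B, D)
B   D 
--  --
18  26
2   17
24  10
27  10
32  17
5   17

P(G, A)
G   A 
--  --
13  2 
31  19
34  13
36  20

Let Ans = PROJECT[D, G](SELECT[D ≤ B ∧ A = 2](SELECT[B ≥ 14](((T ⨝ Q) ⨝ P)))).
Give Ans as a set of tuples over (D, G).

Natural join on D: {(10, 13, 12, 24), (10, 13, 12, 27), (10, 26, 32, 24), (10, 26, 32, 27), (17, 34, 11, 2), (17, 34, 11, 32), (17, 34, 11, 5), (17, 38, 23, 2), (17, 38, 23, 32), (17, 38, 23, 5)}
Natural join on G: {(10, 13, 12, 24, 2), (10, 13, 12, 27, 2), (17, 34, 11, 2, 13), (17, 34, 11, 32, 13), (17, 34, 11, 5, 13)}
Filtering on B ≥ 14 leaves {(10, 13, 12, 24, 2), (10, 13, 12, 27, 2), (17, 34, 11, 32, 13)}.
Filtering on D ≤ B ∧ A = 2 leaves {(10, 13, 12, 24, 2), (10, 13, 12, 27, 2)}.
Keep only column(s) D, G (1 duplicate(s) eliminated): {(10, 13)}

{(10, 13)}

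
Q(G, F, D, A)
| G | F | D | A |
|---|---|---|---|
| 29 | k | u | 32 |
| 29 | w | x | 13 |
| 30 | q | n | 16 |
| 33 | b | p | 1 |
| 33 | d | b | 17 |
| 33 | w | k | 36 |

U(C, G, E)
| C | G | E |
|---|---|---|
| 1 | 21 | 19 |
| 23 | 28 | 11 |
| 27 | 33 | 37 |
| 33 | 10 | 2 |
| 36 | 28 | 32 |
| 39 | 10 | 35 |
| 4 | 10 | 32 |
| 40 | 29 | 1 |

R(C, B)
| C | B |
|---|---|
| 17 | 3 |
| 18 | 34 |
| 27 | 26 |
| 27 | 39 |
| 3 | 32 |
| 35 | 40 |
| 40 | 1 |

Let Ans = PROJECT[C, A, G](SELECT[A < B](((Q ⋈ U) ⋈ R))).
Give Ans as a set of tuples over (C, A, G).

{(27, 1, 33), (27, 17, 33), (27, 36, 33)}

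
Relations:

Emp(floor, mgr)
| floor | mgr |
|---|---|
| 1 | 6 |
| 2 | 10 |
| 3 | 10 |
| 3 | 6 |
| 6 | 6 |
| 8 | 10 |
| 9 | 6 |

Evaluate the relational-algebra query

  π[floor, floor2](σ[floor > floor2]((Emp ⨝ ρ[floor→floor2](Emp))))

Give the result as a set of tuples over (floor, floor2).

{(3, 1), (3, 2), (6, 1), (6, 3), (8, 2), (8, 3), (9, 1), (9, 3), (9, 6)}

ρ[floor→floor2]: schema becomes (floor2, mgr); tuples unchanged.
Natural join on mgr: {(1, 6, 1), (1, 6, 3), (1, 6, 6), (1, 6, 9), (2, 10, 2), (2, 10, 3), (2, 10, 8), (3, 10, 2), (3, 10, 3), (3, 10, 8), (3, 6, 1), (3, 6, 3), (3, 6, 6), (3, 6, 9), (6, 6, 1), (6, 6, 3), (6, 6, 6), (6, 6, 9), (8, 10, 2), (8, 10, 3), (8, 10, 8), (9, 6, 1), (9, 6, 3), (9, 6, 6), (9, 6, 9)}
Selection floor > floor2: {(3, 10, 2), (3, 6, 1), (6, 6, 1), (6, 6, 3), (8, 10, 2), (8, 10, 3), (9, 6, 1), (9, 6, 3), (9, 6, 6)}
π_{floor, floor2} gives {(3, 1), (3, 2), (6, 1), (6, 3), (8, 2), (8, 3), (9, 1), (9, 3), (9, 6)}.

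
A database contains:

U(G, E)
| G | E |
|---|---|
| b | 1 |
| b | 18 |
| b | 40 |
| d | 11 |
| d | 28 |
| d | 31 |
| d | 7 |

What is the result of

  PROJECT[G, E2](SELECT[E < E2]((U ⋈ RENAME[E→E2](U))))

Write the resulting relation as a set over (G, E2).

{(b, 18), (b, 40), (d, 11), (d, 28), (d, 31)}

ρ[E→E2]: schema becomes (G, E2); tuples unchanged.
Natural join on G: {(b, 1, 1), (b, 1, 18), (b, 1, 40), (b, 18, 1), (b, 18, 18), (b, 18, 40), (b, 40, 1), (b, 40, 18), (b, 40, 40), (d, 11, 11), (d, 11, 28), (d, 11, 31), (d, 11, 7), (d, 28, 11), (d, 28, 28), (d, 28, 31), (d, 28, 7), (d, 31, 11), (d, 31, 28), (d, 31, 31), (d, 31, 7), (d, 7, 11), (d, 7, 28), (d, 7, 31), (d, 7, 7)}
Filtering on E < E2 leaves {(b, 1, 18), (b, 1, 40), (b, 18, 40), (d, 11, 28), (d, 11, 31), (d, 28, 31), (d, 7, 11), (d, 7, 28), (d, 7, 31)}.
Keep only column(s) G, E2 (4 duplicate(s) eliminated): {(b, 18), (b, 40), (d, 11), (d, 28), (d, 31)}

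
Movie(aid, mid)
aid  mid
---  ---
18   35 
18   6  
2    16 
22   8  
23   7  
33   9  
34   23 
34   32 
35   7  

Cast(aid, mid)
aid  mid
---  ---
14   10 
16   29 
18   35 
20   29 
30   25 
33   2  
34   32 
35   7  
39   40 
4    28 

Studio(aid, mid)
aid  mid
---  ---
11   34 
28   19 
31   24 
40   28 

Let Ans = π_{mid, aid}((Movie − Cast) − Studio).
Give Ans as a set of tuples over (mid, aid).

{(16, 2), (23, 34), (6, 18), (7, 23), (8, 22), (9, 33)}

Difference: {(18, 35), (18, 6), (2, 16), (22, 8), (23, 7), (33, 9), (34, 23), (34, 32), (35, 7)} with {(14, 10), (16, 29), (18, 35), (20, 29), (30, 25), (33, 2), (34, 32), (35, 7), (39, 40), (4, 28)} → {(18, 6), (2, 16), (22, 8), (23, 7), (33, 9), (34, 23)}
Difference: {(18, 6), (2, 16), (22, 8), (23, 7), (33, 9), (34, 23)} with {(11, 34), (28, 19), (31, 24), (40, 28)} → {(18, 6), (2, 16), (22, 8), (23, 7), (33, 9), (34, 23)}
Keep only column(s) mid, aid: {(16, 2), (23, 34), (6, 18), (7, 23), (8, 22), (9, 33)}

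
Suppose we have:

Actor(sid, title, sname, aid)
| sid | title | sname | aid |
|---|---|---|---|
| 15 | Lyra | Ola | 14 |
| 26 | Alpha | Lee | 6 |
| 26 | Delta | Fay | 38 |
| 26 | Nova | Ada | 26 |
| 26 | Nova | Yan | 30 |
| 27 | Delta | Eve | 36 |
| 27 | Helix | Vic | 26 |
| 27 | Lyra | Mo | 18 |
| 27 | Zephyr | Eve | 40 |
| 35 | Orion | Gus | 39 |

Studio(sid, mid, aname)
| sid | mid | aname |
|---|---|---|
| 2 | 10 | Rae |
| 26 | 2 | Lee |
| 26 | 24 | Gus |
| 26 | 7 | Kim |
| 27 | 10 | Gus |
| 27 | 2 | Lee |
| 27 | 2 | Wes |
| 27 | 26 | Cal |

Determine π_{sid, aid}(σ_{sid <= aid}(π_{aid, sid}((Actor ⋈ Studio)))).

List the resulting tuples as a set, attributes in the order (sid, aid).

{(26, 26), (26, 30), (26, 38), (27, 36), (27, 40)}

Natural join on sid: {(26, Alpha, Lee, 6, 2, Lee), (26, Alpha, Lee, 6, 24, Gus), (26, Alpha, Lee, 6, 7, Kim), (26, Delta, Fay, 38, 2, Lee), (26, Delta, Fay, 38, 24, Gus), (26, Delta, Fay, 38, 7, Kim), (26, Nova, Ada, 26, 2, Lee), (26, Nova, Ada, 26, 24, Gus), (26, Nova, Ada, 26, 7, Kim), (26, Nova, Yan, 30, 2, Lee), (26, Nova, Yan, 30, 24, Gus), (26, Nova, Yan, 30, 7, Kim), (27, Delta, Eve, 36, 10, Gus), (27, Delta, Eve, 36, 2, Lee), (27, Delta, Eve, 36, 2, Wes), (27, Delta, Eve, 36, 26, Cal), (27, Helix, Vic, 26, 10, Gus), (27, Helix, Vic, 26, 2, Lee), (27, Helix, Vic, 26, 2, Wes), (27, Helix, Vic, 26, 26, Cal), (27, Lyra, Mo, 18, 10, Gus), (27, Lyra, Mo, 18, 2, Lee), (27, Lyra, Mo, 18, 2, Wes), (27, Lyra, Mo, 18, 26, Cal), (27, Zephyr, Eve, 40, 10, Gus), (27, Zephyr, Eve, 40, 2, Lee), (27, Zephyr, Eve, 40, 2, Wes), (27, Zephyr, Eve, 40, 26, Cal)}
π[aid, sid]: project onto (aid, sid) (20 duplicate(s) eliminated) → {(18, 27), (26, 26), (26, 27), (30, 26), (36, 27), (38, 26), (40, 27), (6, 26)}
Selection sid <= aid: {(26, 26), (30, 26), (36, 27), (38, 26), (40, 27)}
π[sid, aid]: project onto (sid, aid) → {(26, 26), (26, 30), (26, 38), (27, 36), (27, 40)}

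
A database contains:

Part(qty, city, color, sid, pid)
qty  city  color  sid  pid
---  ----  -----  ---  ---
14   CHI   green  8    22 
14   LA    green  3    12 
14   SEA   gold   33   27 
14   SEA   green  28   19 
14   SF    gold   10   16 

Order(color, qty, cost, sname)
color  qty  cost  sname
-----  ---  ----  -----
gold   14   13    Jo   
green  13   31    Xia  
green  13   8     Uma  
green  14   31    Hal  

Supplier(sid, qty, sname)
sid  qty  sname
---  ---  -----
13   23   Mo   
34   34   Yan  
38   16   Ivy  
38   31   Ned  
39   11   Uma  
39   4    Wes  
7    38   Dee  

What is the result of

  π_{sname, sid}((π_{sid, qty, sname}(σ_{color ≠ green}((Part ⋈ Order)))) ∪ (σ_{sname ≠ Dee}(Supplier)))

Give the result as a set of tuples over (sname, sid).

{(Ivy, 38), (Jo, 10), (Jo, 33), (Mo, 13), (Ned, 38), (Uma, 39), (Wes, 39), (Yan, 34)}

Part ⋈ Order (natural join on qty, color): {(14, CHI, green, 8, 22, 31, Hal), (14, LA, green, 3, 12, 31, Hal), (14, SEA, gold, 33, 27, 13, Jo), (14, SEA, green, 28, 19, 31, Hal), (14, SF, gold, 10, 16, 13, Jo)}
Filtering on color ≠ green leaves {(14, SEA, gold, 33, 27, 13, Jo), (14, SF, gold, 10, 16, 13, Jo)}.
Keep only column(s) sid, qty, sname: {(10, 14, Jo), (33, 14, Jo)}
Filtering on sname ≠ Dee leaves {(13, 23, Mo), (34, 34, Yan), (38, 16, Ivy), (38, 31, Ned), (39, 11, Uma), (39, 4, Wes)}.
Taking the union: {(10, 14, Jo), (13, 23, Mo), (33, 14, Jo), (34, 34, Yan), (38, 16, Ivy), (38, 31, Ned), (39, 11, Uma), (39, 4, Wes)}
Keep only column(s) sname, sid: {(Ivy, 38), (Jo, 10), (Jo, 33), (Mo, 13), (Ned, 38), (Uma, 39), (Wes, 39), (Yan, 34)}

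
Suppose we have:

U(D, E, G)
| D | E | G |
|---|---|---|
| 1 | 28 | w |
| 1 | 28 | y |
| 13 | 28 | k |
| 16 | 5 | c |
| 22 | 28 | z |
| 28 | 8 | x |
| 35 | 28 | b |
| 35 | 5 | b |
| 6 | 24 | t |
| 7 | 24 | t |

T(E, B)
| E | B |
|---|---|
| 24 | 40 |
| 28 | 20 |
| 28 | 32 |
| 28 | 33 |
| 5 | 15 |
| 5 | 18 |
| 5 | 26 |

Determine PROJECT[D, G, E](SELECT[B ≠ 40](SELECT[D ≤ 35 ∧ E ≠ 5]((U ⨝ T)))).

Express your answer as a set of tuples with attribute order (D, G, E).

{(1, w, 28), (1, y, 28), (13, k, 28), (22, z, 28), (35, b, 28)}

Natural join on E: {(1, 28, w, 20), (1, 28, w, 32), (1, 28, w, 33), (1, 28, y, 20), (1, 28, y, 32), (1, 28, y, 33), (13, 28, k, 20), (13, 28, k, 32), (13, 28, k, 33), (16, 5, c, 15), (16, 5, c, 18), (16, 5, c, 26), (22, 28, z, 20), (22, 28, z, 32), (22, 28, z, 33), (35, 28, b, 20), (35, 28, b, 32), (35, 28, b, 33), (35, 5, b, 15), (35, 5, b, 18), (35, 5, b, 26), (6, 24, t, 40), (7, 24, t, 40)}
Apply σ_{D ≤ 35 ∧ E ≠ 5}; surviving tuples: {(1, 28, w, 20), (1, 28, w, 32), (1, 28, w, 33), (1, 28, y, 20), (1, 28, y, 32), (1, 28, y, 33), (13, 28, k, 20), (13, 28, k, 32), (13, 28, k, 33), (22, 28, z, 20), (22, 28, z, 32), (22, 28, z, 33), (35, 28, b, 20), (35, 28, b, 32), (35, 28, b, 33), (6, 24, t, 40), (7, 24, t, 40)}
Apply σ_{B ≠ 40}; surviving tuples: {(1, 28, w, 20), (1, 28, w, 32), (1, 28, w, 33), (1, 28, y, 20), (1, 28, y, 32), (1, 28, y, 33), (13, 28, k, 20), (13, 28, k, 32), (13, 28, k, 33), (22, 28, z, 20), (22, 28, z, 32), (22, 28, z, 33), (35, 28, b, 20), (35, 28, b, 32), (35, 28, b, 33)}
π_{D, G, E} gives {(1, w, 28), (1, y, 28), (13, k, 28), (22, z, 28), (35, b, 28)} (10 duplicate(s) eliminated).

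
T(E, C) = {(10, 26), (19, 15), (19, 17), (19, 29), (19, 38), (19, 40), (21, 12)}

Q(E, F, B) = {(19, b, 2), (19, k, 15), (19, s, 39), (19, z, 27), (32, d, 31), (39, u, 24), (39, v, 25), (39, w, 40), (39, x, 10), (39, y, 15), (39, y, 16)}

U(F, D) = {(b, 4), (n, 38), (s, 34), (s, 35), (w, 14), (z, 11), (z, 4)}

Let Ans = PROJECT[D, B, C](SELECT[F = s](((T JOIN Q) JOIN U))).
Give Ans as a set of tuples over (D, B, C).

Natural join on E: {(19, 15, b, 2), (19, 15, k, 15), (19, 15, s, 39), (19, 15, z, 27), (19, 17, b, 2), (19, 17, k, 15), (19, 17, s, 39), (19, 17, z, 27), (19, 29, b, 2), (19, 29, k, 15), (19, 29, s, 39), (19, 29, z, 27), (19, 38, b, 2), (19, 38, k, 15), (19, 38, s, 39), (19, 38, z, 27), (19, 40, b, 2), (19, 40, k, 15), (19, 40, s, 39), (19, 40, z, 27)}
Natural join on F: {(19, 15, b, 2, 4), (19, 15, s, 39, 34), (19, 15, s, 39, 35), (19, 15, z, 27, 11), (19, 15, z, 27, 4), (19, 17, b, 2, 4), (19, 17, s, 39, 34), (19, 17, s, 39, 35), (19, 17, z, 27, 11), (19, 17, z, 27, 4), (19, 29, b, 2, 4), (19, 29, s, 39, 34), (19, 29, s, 39, 35), (19, 29, z, 27, 11), (19, 29, z, 27, 4), (19, 38, b, 2, 4), (19, 38, s, 39, 34), (19, 38, s, 39, 35), (19, 38, z, 27, 11), (19, 38, z, 27, 4), (19, 40, b, 2, 4), (19, 40, s, 39, 34), (19, 40, s, 39, 35), (19, 40, z, 27, 11), (19, 40, z, 27, 4)}
σ[F = s]: keep tuples satisfying F = s → {(19, 15, s, 39, 34), (19, 15, s, 39, 35), (19, 17, s, 39, 34), (19, 17, s, 39, 35), (19, 29, s, 39, 34), (19, 29, s, 39, 35), (19, 38, s, 39, 34), (19, 38, s, 39, 35), (19, 40, s, 39, 34), (19, 40, s, 39, 35)}
π_{D, B, C} gives {(34, 39, 15), (34, 39, 17), (34, 39, 29), (34, 39, 38), (34, 39, 40), (35, 39, 15), (35, 39, 17), (35, 39, 29), (35, 39, 38), (35, 39, 40)}.

{(34, 39, 15), (34, 39, 17), (34, 39, 29), (34, 39, 38), (34, 39, 40), (35, 39, 15), (35, 39, 17), (35, 39, 29), (35, 39, 38), (35, 39, 40)}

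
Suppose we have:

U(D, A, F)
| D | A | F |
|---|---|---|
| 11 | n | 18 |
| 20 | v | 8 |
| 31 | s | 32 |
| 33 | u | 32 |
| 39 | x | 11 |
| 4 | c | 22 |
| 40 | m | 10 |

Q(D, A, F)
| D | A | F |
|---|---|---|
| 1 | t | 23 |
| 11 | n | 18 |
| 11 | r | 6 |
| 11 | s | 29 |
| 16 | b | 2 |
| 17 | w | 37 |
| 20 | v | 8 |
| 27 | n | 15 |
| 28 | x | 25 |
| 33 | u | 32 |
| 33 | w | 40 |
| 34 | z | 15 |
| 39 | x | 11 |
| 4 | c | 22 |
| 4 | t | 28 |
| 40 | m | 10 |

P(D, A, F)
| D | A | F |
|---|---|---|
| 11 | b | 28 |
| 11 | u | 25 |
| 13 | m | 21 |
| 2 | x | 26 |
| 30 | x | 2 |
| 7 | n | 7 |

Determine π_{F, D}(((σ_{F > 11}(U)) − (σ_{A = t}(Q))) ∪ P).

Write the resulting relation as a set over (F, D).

Selection F > 11: {(11, n, 18), (31, s, 32), (33, u, 32), (4, c, 22)}
Selection A = t: {(1, t, 23), (4, t, 28)}
Difference: {(11, n, 18), (31, s, 32), (33, u, 32), (4, c, 22)} with {(1, t, 23), (4, t, 28)} → {(11, n, 18), (31, s, 32), (33, u, 32), (4, c, 22)}
Union: {(11, n, 18), (31, s, 32), (33, u, 32), (4, c, 22)} with {(11, b, 28), (11, u, 25), (13, m, 21), (2, x, 26), (30, x, 2), (7, n, 7)} → {(11, b, 28), (11, n, 18), (11, u, 25), (13, m, 21), (2, x, 26), (30, x, 2), (31, s, 32), (33, u, 32), (4, c, 22), (7, n, 7)}
Keep only column(s) F, D: {(18, 11), (2, 30), (21, 13), (22, 4), (25, 11), (26, 2), (28, 11), (32, 31), (32, 33), (7, 7)}

{(18, 11), (2, 30), (21, 13), (22, 4), (25, 11), (26, 2), (28, 11), (32, 31), (32, 33), (7, 7)}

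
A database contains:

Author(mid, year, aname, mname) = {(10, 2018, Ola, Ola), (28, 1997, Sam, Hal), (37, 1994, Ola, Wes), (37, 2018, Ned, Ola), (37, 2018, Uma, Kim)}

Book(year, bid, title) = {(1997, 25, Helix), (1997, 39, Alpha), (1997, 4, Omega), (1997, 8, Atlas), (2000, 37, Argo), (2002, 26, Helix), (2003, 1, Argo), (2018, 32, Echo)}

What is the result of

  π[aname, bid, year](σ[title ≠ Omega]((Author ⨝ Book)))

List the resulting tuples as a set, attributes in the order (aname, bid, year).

{(Ned, 32, 2018), (Ola, 32, 2018), (Sam, 25, 1997), (Sam, 39, 1997), (Sam, 8, 1997), (Uma, 32, 2018)}

Author ⋈ Book (natural join on year): {(10, 2018, Ola, Ola, 32, Echo), (28, 1997, Sam, Hal, 25, Helix), (28, 1997, Sam, Hal, 39, Alpha), (28, 1997, Sam, Hal, 4, Omega), (28, 1997, Sam, Hal, 8, Atlas), (37, 2018, Ned, Ola, 32, Echo), (37, 2018, Uma, Kim, 32, Echo)}
σ[title ≠ Omega]: keep tuples satisfying title ≠ Omega → {(10, 2018, Ola, Ola, 32, Echo), (28, 1997, Sam, Hal, 25, Helix), (28, 1997, Sam, Hal, 39, Alpha), (28, 1997, Sam, Hal, 8, Atlas), (37, 2018, Ned, Ola, 32, Echo), (37, 2018, Uma, Kim, 32, Echo)}
π[aname, bid, year]: project onto (aname, bid, year) → {(Ned, 32, 2018), (Ola, 32, 2018), (Sam, 25, 1997), (Sam, 39, 1997), (Sam, 8, 1997), (Uma, 32, 2018)}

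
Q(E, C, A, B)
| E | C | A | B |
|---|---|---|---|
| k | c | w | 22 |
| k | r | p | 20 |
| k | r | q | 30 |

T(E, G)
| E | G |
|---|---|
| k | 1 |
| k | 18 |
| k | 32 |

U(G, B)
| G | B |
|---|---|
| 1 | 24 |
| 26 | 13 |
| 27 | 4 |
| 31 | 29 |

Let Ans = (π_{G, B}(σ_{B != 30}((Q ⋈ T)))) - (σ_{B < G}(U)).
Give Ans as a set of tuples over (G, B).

{(1, 20), (1, 22), (18, 20), (18, 22), (32, 20), (32, 22)}

Q ⋈ T (natural join on E): {(k, c, w, 22, 1), (k, c, w, 22, 18), (k, c, w, 22, 32), (k, r, p, 20, 1), (k, r, p, 20, 18), (k, r, p, 20, 32), (k, r, q, 30, 1), (k, r, q, 30, 18), (k, r, q, 30, 32)}
Filtering on B != 30 leaves {(k, c, w, 22, 1), (k, c, w, 22, 18), (k, c, w, 22, 32), (k, r, p, 20, 1), (k, r, p, 20, 18), (k, r, p, 20, 32)}.
Keep only column(s) G, B: {(1, 20), (1, 22), (18, 20), (18, 22), (32, 20), (32, 22)}
Filtering on B < G leaves {(26, 13), (27, 4), (31, 29)}.
Set difference of the two operands is {(1, 20), (1, 22), (18, 20), (18, 22), (32, 20), (32, 22)}.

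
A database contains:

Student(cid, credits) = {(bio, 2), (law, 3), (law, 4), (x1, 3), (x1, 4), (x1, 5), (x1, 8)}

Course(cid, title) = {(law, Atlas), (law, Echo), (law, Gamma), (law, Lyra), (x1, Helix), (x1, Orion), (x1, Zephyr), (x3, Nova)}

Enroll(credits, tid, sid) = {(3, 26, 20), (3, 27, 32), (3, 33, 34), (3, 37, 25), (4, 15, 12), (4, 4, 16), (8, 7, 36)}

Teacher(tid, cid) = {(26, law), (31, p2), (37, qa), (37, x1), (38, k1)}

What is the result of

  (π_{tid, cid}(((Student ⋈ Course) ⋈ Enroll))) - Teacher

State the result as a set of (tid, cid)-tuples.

Natural join on cid: {(law, 3, Atlas), (law, 3, Echo), (law, 3, Gamma), (law, 3, Lyra), (law, 4, Atlas), (law, 4, Echo), (law, 4, Gamma), (law, 4, Lyra), (x1, 3, Helix), (x1, 3, Orion), (x1, 3, Zephyr), (x1, 4, Helix), (x1, 4, Orion), (x1, 4, Zephyr), (x1, 5, Helix), (x1, 5, Orion), (x1, 5, Zephyr), (x1, 8, Helix), (x1, 8, Orion), (x1, 8, Zephyr)}
Natural join on credits: {(law, 3, Atlas, 26, 20), (law, 3, Atlas, 27, 32), (law, 3, Atlas, 33, 34), (law, 3, Atlas, 37, 25), (law, 3, Echo, 26, 20), (law, 3, Echo, 27, 32), (law, 3, Echo, 33, 34), (law, 3, Echo, 37, 25), (law, 3, Gamma, 26, 20), (law, 3, Gamma, 27, 32), (law, 3, Gamma, 33, 34), (law, 3, Gamma, 37, 25), (law, 3, Lyra, 26, 20), (law, 3, Lyra, 27, 32), (law, 3, Lyra, 33, 34), (law, 3, Lyra, 37, 25), (law, 4, Atlas, 15, 12), (law, 4, Atlas, 4, 16), (law, 4, Echo, 15, 12), (law, 4, Echo, 4, 16), (law, 4, Gamma, 15, 12), (law, 4, Gamma, 4, 16), (law, 4, Lyra, 15, 12), (law, 4, Lyra, 4, 16), (x1, 3, Helix, 26, 20), (x1, 3, Helix, 27, 32), (x1, 3, Helix, 33, 34), (x1, 3, Helix, 37, 25), (x1, 3, Orion, 26, 20), (x1, 3, Orion, 27, 32), (x1, 3, Orion, 33, 34), (x1, 3, Orion, 37, 25), (x1, 3, Zephyr, 26, 20), (x1, 3, Zephyr, 27, 32), (x1, 3, Zephyr, 33, 34), (x1, 3, Zephyr, 37, 25), (x1, 4, Helix, 15, 12), (x1, 4, Helix, 4, 16), (x1, 4, Orion, 15, 12), (x1, 4, Orion, 4, 16), (x1, 4, Zephyr, 15, 12), (x1, 4, Zephyr, 4, 16), (x1, 8, Helix, 7, 36), (x1, 8, Orion, 7, 36), (x1, 8, Zephyr, 7, 36)}
Keep only column(s) tid, cid (32 duplicate(s) eliminated): {(15, law), (15, x1), (26, law), (26, x1), (27, law), (27, x1), (33, law), (33, x1), (37, law), (37, x1), (4, law), (4, x1), (7, x1)}
Difference: {(15, law), (15, x1), (26, law), (26, x1), (27, law), (27, x1), (33, law), (33, x1), (37, law), (37, x1), (4, law), (4, x1), (7, x1)} with {(26, law), (31, p2), (37, qa), (37, x1), (38, k1)} → {(15, law), (15, x1), (26, x1), (27, law), (27, x1), (33, law), (33, x1), (37, law), (4, law), (4, x1), (7, x1)}

{(15, law), (15, x1), (26, x1), (27, law), (27, x1), (33, law), (33, x1), (37, law), (4, law), (4, x1), (7, x1)}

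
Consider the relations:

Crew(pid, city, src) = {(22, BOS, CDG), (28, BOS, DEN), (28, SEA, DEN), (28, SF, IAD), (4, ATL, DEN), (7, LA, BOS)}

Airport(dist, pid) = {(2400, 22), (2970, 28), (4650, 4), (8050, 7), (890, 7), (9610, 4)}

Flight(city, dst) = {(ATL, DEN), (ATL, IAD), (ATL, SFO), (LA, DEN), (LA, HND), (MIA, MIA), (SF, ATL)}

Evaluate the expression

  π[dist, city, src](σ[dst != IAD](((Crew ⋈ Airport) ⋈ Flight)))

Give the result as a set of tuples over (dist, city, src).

{(2970, SF, IAD), (4650, ATL, DEN), (8050, LA, BOS), (890, LA, BOS), (9610, ATL, DEN)}

Natural join on pid: {(22, BOS, CDG, 2400), (28, BOS, DEN, 2970), (28, SEA, DEN, 2970), (28, SF, IAD, 2970), (4, ATL, DEN, 4650), (4, ATL, DEN, 9610), (7, LA, BOS, 8050), (7, LA, BOS, 890)}
Natural join on city: {(28, SF, IAD, 2970, ATL), (4, ATL, DEN, 4650, DEN), (4, ATL, DEN, 4650, IAD), (4, ATL, DEN, 4650, SFO), (4, ATL, DEN, 9610, DEN), (4, ATL, DEN, 9610, IAD), (4, ATL, DEN, 9610, SFO), (7, LA, BOS, 8050, DEN), (7, LA, BOS, 8050, HND), (7, LA, BOS, 890, DEN), (7, LA, BOS, 890, HND)}
Selection dst != IAD: {(28, SF, IAD, 2970, ATL), (4, ATL, DEN, 4650, DEN), (4, ATL, DEN, 4650, SFO), (4, ATL, DEN, 9610, DEN), (4, ATL, DEN, 9610, SFO), (7, LA, BOS, 8050, DEN), (7, LA, BOS, 8050, HND), (7, LA, BOS, 890, DEN), (7, LA, BOS, 890, HND)}
Projecting to dist, city, src (4 duplicate(s) eliminated): {(2970, SF, IAD), (4650, ATL, DEN), (8050, LA, BOS), (890, LA, BOS), (9610, ATL, DEN)}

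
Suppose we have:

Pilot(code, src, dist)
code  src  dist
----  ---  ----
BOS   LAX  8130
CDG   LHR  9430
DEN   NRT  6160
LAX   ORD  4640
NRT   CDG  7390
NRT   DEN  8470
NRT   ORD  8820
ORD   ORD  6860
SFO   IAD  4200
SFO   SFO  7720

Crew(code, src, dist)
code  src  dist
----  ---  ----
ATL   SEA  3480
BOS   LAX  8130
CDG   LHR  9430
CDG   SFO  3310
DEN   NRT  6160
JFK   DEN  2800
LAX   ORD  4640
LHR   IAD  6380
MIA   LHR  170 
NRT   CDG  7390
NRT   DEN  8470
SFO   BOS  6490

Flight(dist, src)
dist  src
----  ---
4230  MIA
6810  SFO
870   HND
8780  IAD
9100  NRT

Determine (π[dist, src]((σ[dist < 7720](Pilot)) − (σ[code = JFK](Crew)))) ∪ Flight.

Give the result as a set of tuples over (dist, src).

{(4200, IAD), (4230, MIA), (4640, ORD), (6160, NRT), (6810, SFO), (6860, ORD), (7390, CDG), (870, HND), (8780, IAD), (9100, NRT)}

Selection dist < 7720: {(DEN, NRT, 6160), (LAX, ORD, 4640), (NRT, CDG, 7390), (ORD, ORD, 6860), (SFO, IAD, 4200)}
Selection code = JFK: {(JFK, DEN, 2800)}
Difference: {(DEN, NRT, 6160), (LAX, ORD, 4640), (NRT, CDG, 7390), (ORD, ORD, 6860), (SFO, IAD, 4200)} with {(JFK, DEN, 2800)} → {(DEN, NRT, 6160), (LAX, ORD, 4640), (NRT, CDG, 7390), (ORD, ORD, 6860), (SFO, IAD, 4200)}
Keep only column(s) dist, src: {(4200, IAD), (4640, ORD), (6160, NRT), (6860, ORD), (7390, CDG)}
Union: {(4200, IAD), (4640, ORD), (6160, NRT), (6860, ORD), (7390, CDG)} with {(4230, MIA), (6810, SFO), (870, HND), (8780, IAD), (9100, NRT)} → {(4200, IAD), (4230, MIA), (4640, ORD), (6160, NRT), (6810, SFO), (6860, ORD), (7390, CDG), (870, HND), (8780, IAD), (9100, NRT)}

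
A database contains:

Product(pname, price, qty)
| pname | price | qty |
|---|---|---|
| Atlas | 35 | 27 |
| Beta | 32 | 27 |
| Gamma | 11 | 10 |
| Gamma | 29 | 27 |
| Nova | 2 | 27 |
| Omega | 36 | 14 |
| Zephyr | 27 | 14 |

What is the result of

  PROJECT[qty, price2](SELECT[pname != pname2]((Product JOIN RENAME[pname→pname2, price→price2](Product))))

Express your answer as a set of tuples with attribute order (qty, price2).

{(14, 27), (14, 36), (27, 2), (27, 29), (27, 32), (27, 35)}

ρ[pname→pname2, price→price2]: schema becomes (pname2, price2, qty); tuples unchanged.
Natural join on qty: {(Atlas, 35, 27, Atlas, 35), (Atlas, 35, 27, Beta, 32), (Atlas, 35, 27, Gamma, 29), (Atlas, 35, 27, Nova, 2), (Beta, 32, 27, Atlas, 35), (Beta, 32, 27, Beta, 32), (Beta, 32, 27, Gamma, 29), (Beta, 32, 27, Nova, 2), (Gamma, 11, 10, Gamma, 11), (Gamma, 29, 27, Atlas, 35), (Gamma, 29, 27, Beta, 32), (Gamma, 29, 27, Gamma, 29), (Gamma, 29, 27, Nova, 2), (Nova, 2, 27, Atlas, 35), (Nova, 2, 27, Beta, 32), (Nova, 2, 27, Gamma, 29), (Nova, 2, 27, Nova, 2), (Omega, 36, 14, Omega, 36), (Omega, 36, 14, Zephyr, 27), (Zephyr, 27, 14, Omega, 36), (Zephyr, 27, 14, Zephyr, 27)}
Selection pname != pname2: {(Atlas, 35, 27, Beta, 32), (Atlas, 35, 27, Gamma, 29), (Atlas, 35, 27, Nova, 2), (Beta, 32, 27, Atlas, 35), (Beta, 32, 27, Gamma, 29), (Beta, 32, 27, Nova, 2), (Gamma, 29, 27, Atlas, 35), (Gamma, 29, 27, Beta, 32), (Gamma, 29, 27, Nova, 2), (Nova, 2, 27, Atlas, 35), (Nova, 2, 27, Beta, 32), (Nova, 2, 27, Gamma, 29), (Omega, 36, 14, Zephyr, 27), (Zephyr, 27, 14, Omega, 36)}
Projecting to qty, price2 (8 duplicate(s) eliminated): {(14, 27), (14, 36), (27, 2), (27, 29), (27, 32), (27, 35)}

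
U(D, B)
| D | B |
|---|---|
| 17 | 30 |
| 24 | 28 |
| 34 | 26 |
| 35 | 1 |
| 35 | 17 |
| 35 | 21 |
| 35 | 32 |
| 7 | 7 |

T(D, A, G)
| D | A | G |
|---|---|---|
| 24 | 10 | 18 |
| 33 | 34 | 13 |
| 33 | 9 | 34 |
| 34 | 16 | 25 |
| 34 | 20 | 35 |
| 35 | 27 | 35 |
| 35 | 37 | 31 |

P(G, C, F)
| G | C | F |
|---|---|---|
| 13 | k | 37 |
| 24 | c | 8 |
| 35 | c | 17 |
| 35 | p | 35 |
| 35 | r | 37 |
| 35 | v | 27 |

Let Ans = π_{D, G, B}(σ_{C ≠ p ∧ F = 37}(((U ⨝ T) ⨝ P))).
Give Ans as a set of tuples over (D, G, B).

{(34, 35, 26), (35, 35, 1), (35, 35, 17), (35, 35, 21), (35, 35, 32)}

Joining U and T on D yields {(24, 28, 10, 18), (34, 26, 16, 25), (34, 26, 20, 35), (35, 1, 27, 35), (35, 1, 37, 31), (35, 17, 27, 35), (35, 17, 37, 31), (35, 21, 27, 35), (35, 21, 37, 31), (35, 32, 27, 35), (35, 32, 37, 31)}.
Joining (U ⨝ T) and P on G yields {(34, 26, 20, 35, c, 17), (34, 26, 20, 35, p, 35), (34, 26, 20, 35, r, 37), (34, 26, 20, 35, v, 27), (35, 1, 27, 35, c, 17), (35, 1, 27, 35, p, 35), (35, 1, 27, 35, r, 37), (35, 1, 27, 35, v, 27), (35, 17, 27, 35, c, 17), (35, 17, 27, 35, p, 35), (35, 17, 27, 35, r, 37), (35, 17, 27, 35, v, 27), (35, 21, 27, 35, c, 17), (35, 21, 27, 35, p, 35), (35, 21, 27, 35, r, 37), (35, 21, 27, 35, v, 27), (35, 32, 27, 35, c, 17), (35, 32, 27, 35, p, 35), (35, 32, 27, 35, r, 37), (35, 32, 27, 35, v, 27)}.
Apply σ_{C ≠ p ∧ F = 37}; surviving tuples: {(34, 26, 20, 35, r, 37), (35, 1, 27, 35, r, 37), (35, 17, 27, 35, r, 37), (35, 21, 27, 35, r, 37), (35, 32, 27, 35, r, 37)}
π_{D, G, B} gives {(34, 35, 26), (35, 35, 1), (35, 35, 17), (35, 35, 21), (35, 35, 32)}.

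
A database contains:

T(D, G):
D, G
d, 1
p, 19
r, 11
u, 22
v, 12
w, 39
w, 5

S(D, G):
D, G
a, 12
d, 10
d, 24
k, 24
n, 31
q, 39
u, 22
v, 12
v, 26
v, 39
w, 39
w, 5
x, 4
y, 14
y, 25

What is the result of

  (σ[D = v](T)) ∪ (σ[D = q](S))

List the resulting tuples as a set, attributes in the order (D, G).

σ[D = v]: keep tuples satisfying D = v → {(v, 12)}
σ[D = q]: keep tuples satisfying D = q → {(q, 39)}
Taking the union: {(q, 39), (v, 12)}

{(q, 39), (v, 12)}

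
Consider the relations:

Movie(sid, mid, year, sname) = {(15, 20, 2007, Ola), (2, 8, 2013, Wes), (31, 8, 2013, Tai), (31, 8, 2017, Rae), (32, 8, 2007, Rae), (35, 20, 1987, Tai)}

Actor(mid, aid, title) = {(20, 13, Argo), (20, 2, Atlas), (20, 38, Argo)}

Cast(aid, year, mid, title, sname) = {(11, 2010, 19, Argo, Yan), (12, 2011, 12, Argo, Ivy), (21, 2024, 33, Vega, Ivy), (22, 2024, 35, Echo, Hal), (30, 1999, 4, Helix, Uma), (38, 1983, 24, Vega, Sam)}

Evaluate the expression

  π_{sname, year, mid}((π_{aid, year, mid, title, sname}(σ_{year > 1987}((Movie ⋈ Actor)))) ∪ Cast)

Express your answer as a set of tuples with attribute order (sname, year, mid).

{(Hal, 2024, 35), (Ivy, 2011, 12), (Ivy, 2024, 33), (Ola, 2007, 20), (Sam, 1983, 24), (Uma, 1999, 4), (Yan, 2010, 19)}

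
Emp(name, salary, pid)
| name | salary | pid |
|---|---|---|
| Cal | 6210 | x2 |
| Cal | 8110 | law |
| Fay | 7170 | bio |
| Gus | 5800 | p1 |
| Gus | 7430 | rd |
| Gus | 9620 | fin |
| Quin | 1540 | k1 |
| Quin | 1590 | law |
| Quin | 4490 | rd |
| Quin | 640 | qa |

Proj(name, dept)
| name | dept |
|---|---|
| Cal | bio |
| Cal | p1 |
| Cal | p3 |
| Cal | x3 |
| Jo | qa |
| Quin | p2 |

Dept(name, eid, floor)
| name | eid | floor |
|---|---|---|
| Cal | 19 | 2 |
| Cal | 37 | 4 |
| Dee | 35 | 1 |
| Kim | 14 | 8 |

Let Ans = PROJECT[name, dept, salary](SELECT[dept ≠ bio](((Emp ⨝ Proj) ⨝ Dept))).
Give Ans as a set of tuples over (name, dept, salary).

{(Cal, p1, 6210), (Cal, p1, 8110), (Cal, p3, 6210), (Cal, p3, 8110), (Cal, x3, 6210), (Cal, x3, 8110)}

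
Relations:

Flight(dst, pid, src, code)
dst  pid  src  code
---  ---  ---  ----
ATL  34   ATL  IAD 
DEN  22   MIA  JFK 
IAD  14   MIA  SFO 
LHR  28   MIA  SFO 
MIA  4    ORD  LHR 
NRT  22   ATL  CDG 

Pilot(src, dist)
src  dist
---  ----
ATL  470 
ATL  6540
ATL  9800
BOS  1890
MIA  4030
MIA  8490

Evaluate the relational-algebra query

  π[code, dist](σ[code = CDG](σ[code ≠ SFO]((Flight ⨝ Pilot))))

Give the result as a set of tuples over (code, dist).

{(CDG, 470), (CDG, 6540), (CDG, 9800)}

Flight ⋈ Pilot (natural join on src): {(ATL, 34, ATL, IAD, 470), (ATL, 34, ATL, IAD, 6540), (ATL, 34, ATL, IAD, 9800), (DEN, 22, MIA, JFK, 4030), (DEN, 22, MIA, JFK, 8490), (IAD, 14, MIA, SFO, 4030), (IAD, 14, MIA, SFO, 8490), (LHR, 28, MIA, SFO, 4030), (LHR, 28, MIA, SFO, 8490), (NRT, 22, ATL, CDG, 470), (NRT, 22, ATL, CDG, 6540), (NRT, 22, ATL, CDG, 9800)}
σ[code ≠ SFO]: keep tuples satisfying code ≠ SFO → {(ATL, 34, ATL, IAD, 470), (ATL, 34, ATL, IAD, 6540), (ATL, 34, ATL, IAD, 9800), (DEN, 22, MIA, JFK, 4030), (DEN, 22, MIA, JFK, 8490), (NRT, 22, ATL, CDG, 470), (NRT, 22, ATL, CDG, 6540), (NRT, 22, ATL, CDG, 9800)}
σ[code = CDG]: keep tuples satisfying code = CDG → {(NRT, 22, ATL, CDG, 470), (NRT, 22, ATL, CDG, 6540), (NRT, 22, ATL, CDG, 9800)}
Keep only column(s) code, dist: {(CDG, 470), (CDG, 6540), (CDG, 9800)}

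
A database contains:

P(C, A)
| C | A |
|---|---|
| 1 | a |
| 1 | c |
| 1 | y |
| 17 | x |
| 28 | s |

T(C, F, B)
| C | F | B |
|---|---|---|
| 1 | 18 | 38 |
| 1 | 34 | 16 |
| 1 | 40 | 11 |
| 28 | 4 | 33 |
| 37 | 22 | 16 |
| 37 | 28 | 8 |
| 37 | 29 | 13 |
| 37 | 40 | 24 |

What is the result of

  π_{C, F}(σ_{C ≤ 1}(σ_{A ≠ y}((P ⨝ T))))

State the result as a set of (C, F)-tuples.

P ⋈ T (natural join on C): {(1, a, 18, 38), (1, a, 34, 16), (1, a, 40, 11), (1, c, 18, 38), (1, c, 34, 16), (1, c, 40, 11), (1, y, 18, 38), (1, y, 34, 16), (1, y, 40, 11), (28, s, 4, 33)}
Apply σ_{A ≠ y}; surviving tuples: {(1, a, 18, 38), (1, a, 34, 16), (1, a, 40, 11), (1, c, 18, 38), (1, c, 34, 16), (1, c, 40, 11), (28, s, 4, 33)}
Apply σ_{C ≤ 1}; surviving tuples: {(1, a, 18, 38), (1, a, 34, 16), (1, a, 40, 11), (1, c, 18, 38), (1, c, 34, 16), (1, c, 40, 11)}
Projecting to C, F (3 duplicate(s) eliminated): {(1, 18), (1, 34), (1, 40)}

{(1, 18), (1, 34), (1, 40)}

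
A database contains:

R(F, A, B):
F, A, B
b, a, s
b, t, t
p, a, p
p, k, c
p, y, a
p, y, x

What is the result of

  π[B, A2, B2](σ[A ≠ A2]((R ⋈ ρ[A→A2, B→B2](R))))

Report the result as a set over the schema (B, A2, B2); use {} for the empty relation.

{(a, a, p), (a, k, c), (c, a, p), (c, y, a), (c, y, x), (p, k, c), (p, y, a), (p, y, x), (s, t, t), (t, a, s), (x, a, p), (x, k, c)}

ρ[A→A2, B→B2]: schema becomes (F, A2, B2); tuples unchanged.
R ⋈ ρ[A→A2, B→B2](R) (natural join on F): {(b, a, s, a, s), (b, a, s, t, t), (b, t, t, a, s), (b, t, t, t, t), (p, a, p, a, p), (p, a, p, k, c), (p, a, p, y, a), (p, a, p, y, x), (p, k, c, a, p), (p, k, c, k, c), (p, k, c, y, a), (p, k, c, y, x), (p, y, a, a, p), (p, y, a, k, c), (p, y, a, y, a), (p, y, a, y, x), (p, y, x, a, p), (p, y, x, k, c), (p, y, x, y, a), (p, y, x, y, x)}
Filtering on A ≠ A2 leaves {(b, a, s, t, t), (b, t, t, a, s), (p, a, p, k, c), (p, a, p, y, a), (p, a, p, y, x), (p, k, c, a, p), (p, k, c, y, a), (p, k, c, y, x), (p, y, a, a, p), (p, y, a, k, c), (p, y, x, a, p), (p, y, x, k, c)}.
π[B, A2, B2]: project onto (B, A2, B2) → {(a, a, p), (a, k, c), (c, a, p), (c, y, a), (c, y, x), (p, k, c), (p, y, a), (p, y, x), (s, t, t), (t, a, s), (x, a, p), (x, k, c)}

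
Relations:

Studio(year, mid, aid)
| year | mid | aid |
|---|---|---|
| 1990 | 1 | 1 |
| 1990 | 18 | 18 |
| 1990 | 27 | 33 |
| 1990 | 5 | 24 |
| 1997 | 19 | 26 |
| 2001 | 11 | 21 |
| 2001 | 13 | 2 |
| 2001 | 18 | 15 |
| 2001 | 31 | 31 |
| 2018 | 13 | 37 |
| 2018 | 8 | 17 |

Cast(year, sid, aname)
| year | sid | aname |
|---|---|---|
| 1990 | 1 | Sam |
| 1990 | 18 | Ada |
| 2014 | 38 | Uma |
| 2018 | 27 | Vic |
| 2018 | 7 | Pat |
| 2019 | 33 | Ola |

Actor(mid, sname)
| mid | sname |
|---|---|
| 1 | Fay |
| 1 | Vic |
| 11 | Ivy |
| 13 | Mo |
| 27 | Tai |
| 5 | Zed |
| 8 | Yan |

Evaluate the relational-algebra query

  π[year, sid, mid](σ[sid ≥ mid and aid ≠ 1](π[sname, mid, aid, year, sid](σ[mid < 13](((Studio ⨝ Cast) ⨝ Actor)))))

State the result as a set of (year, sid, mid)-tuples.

{(1990, 18, 5), (2018, 27, 8)}

Natural join on year: {(1990, 1, 1, 1, Sam), (1990, 1, 1, 18, Ada), (1990, 18, 18, 1, Sam), (1990, 18, 18, 18, Ada), (1990, 27, 33, 1, Sam), (1990, 27, 33, 18, Ada), (1990, 5, 24, 1, Sam), (1990, 5, 24, 18, Ada), (2018, 13, 37, 27, Vic), (2018, 13, 37, 7, Pat), (2018, 8, 17, 27, Vic), (2018, 8, 17, 7, Pat)}
Natural join on mid: {(1990, 1, 1, 1, Sam, Fay), (1990, 1, 1, 1, Sam, Vic), (1990, 1, 1, 18, Ada, Fay), (1990, 1, 1, 18, Ada, Vic), (1990, 27, 33, 1, Sam, Tai), (1990, 27, 33, 18, Ada, Tai), (1990, 5, 24, 1, Sam, Zed), (1990, 5, 24, 18, Ada, Zed), (2018, 13, 37, 27, Vic, Mo), (2018, 13, 37, 7, Pat, Mo), (2018, 8, 17, 27, Vic, Yan), (2018, 8, 17, 7, Pat, Yan)}
Apply σ_{mid < 13}; surviving tuples: {(1990, 1, 1, 1, Sam, Fay), (1990, 1, 1, 1, Sam, Vic), (1990, 1, 1, 18, Ada, Fay), (1990, 1, 1, 18, Ada, Vic), (1990, 5, 24, 1, Sam, Zed), (1990, 5, 24, 18, Ada, Zed), (2018, 8, 17, 27, Vic, Yan), (2018, 8, 17, 7, Pat, Yan)}
π[sname, mid, aid, year, sid]: project onto (sname, mid, aid, year, sid) → {(Fay, 1, 1, 1990, 1), (Fay, 1, 1, 1990, 18), (Vic, 1, 1, 1990, 1), (Vic, 1, 1, 1990, 18), (Yan, 8, 17, 2018, 27), (Yan, 8, 17, 2018, 7), (Zed, 5, 24, 1990, 1), (Zed, 5, 24, 1990, 18)}
Apply σ_{sid ≥ mid and aid ≠ 1}; surviving tuples: {(Yan, 8, 17, 2018, 27), (Zed, 5, 24, 1990, 18)}
π[year, sid, mid]: project onto (year, sid, mid) → {(1990, 18, 5), (2018, 27, 8)}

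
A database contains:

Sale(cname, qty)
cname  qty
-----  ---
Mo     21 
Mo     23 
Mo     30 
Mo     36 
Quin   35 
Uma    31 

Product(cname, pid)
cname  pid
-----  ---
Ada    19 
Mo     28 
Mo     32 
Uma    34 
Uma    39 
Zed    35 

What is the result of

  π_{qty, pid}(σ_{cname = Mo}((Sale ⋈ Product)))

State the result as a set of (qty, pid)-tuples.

Natural join on cname: {(Mo, 21, 28), (Mo, 21, 32), (Mo, 23, 28), (Mo, 23, 32), (Mo, 30, 28), (Mo, 30, 32), (Mo, 36, 28), (Mo, 36, 32), (Uma, 31, 34), (Uma, 31, 39)}
Apply σ_{cname = Mo}; surviving tuples: {(Mo, 21, 28), (Mo, 21, 32), (Mo, 23, 28), (Mo, 23, 32), (Mo, 30, 28), (Mo, 30, 32), (Mo, 36, 28), (Mo, 36, 32)}
π[qty, pid]: project onto (qty, pid) → {(21, 28), (21, 32), (23, 28), (23, 32), (30, 28), (30, 32), (36, 28), (36, 32)}

{(21, 28), (21, 32), (23, 28), (23, 32), (30, 28), (30, 32), (36, 28), (36, 32)}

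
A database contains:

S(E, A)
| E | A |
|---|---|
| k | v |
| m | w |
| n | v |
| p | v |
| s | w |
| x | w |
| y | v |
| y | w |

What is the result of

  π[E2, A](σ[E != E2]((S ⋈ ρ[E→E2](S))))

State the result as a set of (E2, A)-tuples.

ρ[E→E2]: schema becomes (E2, A); tuples unchanged.
Joining S and ρ[E→E2](S) on A yields {(k, v, k), (k, v, n), (k, v, p), (k, v, y), (m, w, m), (m, w, s), (m, w, x), (m, w, y), (n, v, k), (n, v, n), (n, v, p), (n, v, y), (p, v, k), (p, v, n), (p, v, p), (p, v, y), (s, w, m), (s, w, s), (s, w, x), (s, w, y), (x, w, m), (x, w, s), (x, w, x), (x, w, y), (y, v, k), (y, v, n), (y, v, p), (y, v, y), (y, w, m), (y, w, s), (y, w, x), (y, w, y)}.
σ[E != E2]: keep tuples satisfying E != E2 → {(k, v, n), (k, v, p), (k, v, y), (m, w, s), (m, w, x), (m, w, y), (n, v, k), (n, v, p), (n, v, y), (p, v, k), (p, v, n), (p, v, y), (s, w, m), (s, w, x), (s, w, y), (x, w, m), (x, w, s), (x, w, y), (y, v, k), (y, v, n), (y, v, p), (y, w, m), (y, w, s), (y, w, x)}
π_{E2, A} gives {(k, v), (m, w), (n, v), (p, v), (s, w), (x, w), (y, v), (y, w)} (16 duplicate(s) eliminated).

{(k, v), (m, w), (n, v), (p, v), (s, w), (x, w), (y, v), (y, w)}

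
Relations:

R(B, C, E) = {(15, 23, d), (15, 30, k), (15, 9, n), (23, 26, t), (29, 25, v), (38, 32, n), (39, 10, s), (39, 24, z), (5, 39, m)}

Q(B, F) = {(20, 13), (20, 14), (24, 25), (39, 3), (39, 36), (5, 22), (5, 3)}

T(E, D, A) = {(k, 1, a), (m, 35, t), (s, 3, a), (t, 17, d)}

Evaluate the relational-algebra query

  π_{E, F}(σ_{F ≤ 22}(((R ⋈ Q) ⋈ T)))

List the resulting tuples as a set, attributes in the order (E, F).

{(m, 22), (m, 3), (s, 3)}

Joining R and Q on B yields {(39, 10, s, 3), (39, 10, s, 36), (39, 24, z, 3), (39, 24, z, 36), (5, 39, m, 22), (5, 39, m, 3)}.
Joining (R ⋈ Q) and T on E yields {(39, 10, s, 3, 3, a), (39, 10, s, 36, 3, a), (5, 39, m, 22, 35, t), (5, 39, m, 3, 35, t)}.
Filtering on F ≤ 22 leaves {(39, 10, s, 3, 3, a), (5, 39, m, 22, 35, t), (5, 39, m, 3, 35, t)}.
π_{E, F} gives {(m, 22), (m, 3), (s, 3)}.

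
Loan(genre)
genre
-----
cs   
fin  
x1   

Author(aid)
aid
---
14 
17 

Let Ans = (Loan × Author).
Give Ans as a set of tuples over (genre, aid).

{(cs, 14), (cs, 17), (fin, 14), (fin, 17), (x1, 14), (x1, 17)}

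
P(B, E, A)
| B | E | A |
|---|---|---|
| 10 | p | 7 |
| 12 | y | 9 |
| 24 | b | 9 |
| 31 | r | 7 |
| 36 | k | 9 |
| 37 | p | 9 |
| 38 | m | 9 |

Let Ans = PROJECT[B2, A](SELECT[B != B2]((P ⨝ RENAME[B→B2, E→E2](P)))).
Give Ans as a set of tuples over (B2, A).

ρ[B→B2, E→E2]: schema becomes (B2, E2, A); tuples unchanged.
Natural join on A: {(10, p, 7, 10, p), (10, p, 7, 31, r), (12, y, 9, 12, y), (12, y, 9, 24, b), (12, y, 9, 36, k), (12, y, 9, 37, p), (12, y, 9, 38, m), (24, b, 9, 12, y), (24, b, 9, 24, b), (24, b, 9, 36, k), (24, b, 9, 37, p), (24, b, 9, 38, m), (31, r, 7, 10, p), (31, r, 7, 31, r), (36, k, 9, 12, y), (36, k, 9, 24, b), (36, k, 9, 36, k), (36, k, 9, 37, p), (36, k, 9, 38, m), (37, p, 9, 12, y), (37, p, 9, 24, b), (37, p, 9, 36, k), (37, p, 9, 37, p), (37, p, 9, 38, m), (38, m, 9, 12, y), (38, m, 9, 24, b), (38, m, 9, 36, k), (38, m, 9, 37, p), (38, m, 9, 38, m)}
Apply σ_{B != B2}; surviving tuples: {(10, p, 7, 31, r), (12, y, 9, 24, b), (12, y, 9, 36, k), (12, y, 9, 37, p), (12, y, 9, 38, m), (24, b, 9, 12, y), (24, b, 9, 36, k), (24, b, 9, 37, p), (24, b, 9, 38, m), (31, r, 7, 10, p), (36, k, 9, 12, y), (36, k, 9, 24, b), (36, k, 9, 37, p), (36, k, 9, 38, m), (37, p, 9, 12, y), (37, p, 9, 24, b), (37, p, 9, 36, k), (37, p, 9, 38, m), (38, m, 9, 12, y), (38, m, 9, 24, b), (38, m, 9, 36, k), (38, m, 9, 37, p)}
Projecting to B2, A (15 duplicate(s) eliminated): {(10, 7), (12, 9), (24, 9), (31, 7), (36, 9), (37, 9), (38, 9)}

{(10, 7), (12, 9), (24, 9), (31, 7), (36, 9), (37, 9), (38, 9)}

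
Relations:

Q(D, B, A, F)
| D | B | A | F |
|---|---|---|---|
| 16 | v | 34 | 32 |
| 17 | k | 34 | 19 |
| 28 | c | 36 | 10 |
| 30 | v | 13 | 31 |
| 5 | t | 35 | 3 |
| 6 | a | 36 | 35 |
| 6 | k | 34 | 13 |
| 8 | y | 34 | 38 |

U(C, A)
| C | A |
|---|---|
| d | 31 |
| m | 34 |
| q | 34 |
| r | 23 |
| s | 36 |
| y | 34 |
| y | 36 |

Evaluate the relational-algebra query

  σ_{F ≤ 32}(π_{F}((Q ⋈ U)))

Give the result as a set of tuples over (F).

Q ⋈ U (natural join on A): {(16, v, 34, 32, m), (16, v, 34, 32, q), (16, v, 34, 32, y), (17, k, 34, 19, m), (17, k, 34, 19, q), (17, k, 34, 19, y), (28, c, 36, 10, s), (28, c, 36, 10, y), (6, a, 36, 35, s), (6, a, 36, 35, y), (6, k, 34, 13, m), (6, k, 34, 13, q), (6, k, 34, 13, y), (8, y, 34, 38, m), (8, y, 34, 38, q), (8, y, 34, 38, y)}
Keep only column(s) F (10 duplicate(s) eliminated): {10, 13, 19, 32, 35, 38}
Selection F ≤ 32: {10, 13, 19, 32}

{10, 13, 19, 32}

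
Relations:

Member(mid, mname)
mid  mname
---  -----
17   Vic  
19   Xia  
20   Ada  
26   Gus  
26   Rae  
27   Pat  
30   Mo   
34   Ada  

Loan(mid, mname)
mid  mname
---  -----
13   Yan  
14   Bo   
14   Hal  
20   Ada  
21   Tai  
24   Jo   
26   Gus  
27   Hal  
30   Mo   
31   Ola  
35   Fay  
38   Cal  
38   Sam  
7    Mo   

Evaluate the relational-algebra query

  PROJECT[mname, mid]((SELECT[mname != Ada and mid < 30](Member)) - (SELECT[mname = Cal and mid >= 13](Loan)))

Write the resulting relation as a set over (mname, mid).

{(Gus, 26), (Pat, 27), (Rae, 26), (Vic, 17), (Xia, 19)}

Selection mname != Ada and mid < 30: {(17, Vic), (19, Xia), (26, Gus), (26, Rae), (27, Pat)}
Selection mname = Cal and mid >= 13: {(38, Cal)}
Difference: {(17, Vic), (19, Xia), (26, Gus), (26, Rae), (27, Pat)} with {(38, Cal)} → {(17, Vic), (19, Xia), (26, Gus), (26, Rae), (27, Pat)}
Projecting to mname, mid: {(Gus, 26), (Pat, 27), (Rae, 26), (Vic, 17), (Xia, 19)}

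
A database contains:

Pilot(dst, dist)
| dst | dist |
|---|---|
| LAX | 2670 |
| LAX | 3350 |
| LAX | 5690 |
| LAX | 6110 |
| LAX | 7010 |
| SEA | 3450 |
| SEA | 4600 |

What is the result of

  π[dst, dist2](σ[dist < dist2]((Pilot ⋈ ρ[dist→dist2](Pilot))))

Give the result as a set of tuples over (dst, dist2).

{(LAX, 3350), (LAX, 5690), (LAX, 6110), (LAX, 7010), (SEA, 4600)}

ρ[dist→dist2]: schema becomes (dst, dist2); tuples unchanged.
Natural join on dst: {(LAX, 2670, 2670), (LAX, 2670, 3350), (LAX, 2670, 5690), (LAX, 2670, 6110), (LAX, 2670, 7010), (LAX, 3350, 2670), (LAX, 3350, 3350), (LAX, 3350, 5690), (LAX, 3350, 6110), (LAX, 3350, 7010), (LAX, 5690, 2670), (LAX, 5690, 3350), (LAX, 5690, 5690), (LAX, 5690, 6110), (LAX, 5690, 7010), (LAX, 6110, 2670), (LAX, 6110, 3350), (LAX, 6110, 5690), (LAX, 6110, 6110), (LAX, 6110, 7010), (LAX, 7010, 2670), (LAX, 7010, 3350), (LAX, 7010, 5690), (LAX, 7010, 6110), (LAX, 7010, 7010), (SEA, 3450, 3450), (SEA, 3450, 4600), (SEA, 4600, 3450), (SEA, 4600, 4600)}
Filtering on dist < dist2 leaves {(LAX, 2670, 3350), (LAX, 2670, 5690), (LAX, 2670, 6110), (LAX, 2670, 7010), (LAX, 3350, 5690), (LAX, 3350, 6110), (LAX, 3350, 7010), (LAX, 5690, 6110), (LAX, 5690, 7010), (LAX, 6110, 7010), (SEA, 3450, 4600)}.
π[dst, dist2]: project onto (dst, dist2) (6 duplicate(s) eliminated) → {(LAX, 3350), (LAX, 5690), (LAX, 6110), (LAX, 7010), (SEA, 4600)}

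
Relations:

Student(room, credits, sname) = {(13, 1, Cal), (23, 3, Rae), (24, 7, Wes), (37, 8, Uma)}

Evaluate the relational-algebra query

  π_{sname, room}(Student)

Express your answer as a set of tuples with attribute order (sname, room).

{(Cal, 13), (Rae, 23), (Uma, 37), (Wes, 24)}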